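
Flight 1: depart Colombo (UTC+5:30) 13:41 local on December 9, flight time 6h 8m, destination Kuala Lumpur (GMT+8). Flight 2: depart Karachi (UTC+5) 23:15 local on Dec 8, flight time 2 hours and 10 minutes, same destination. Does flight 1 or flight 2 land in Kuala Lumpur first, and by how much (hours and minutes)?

Flight 1 in UTC: 13:41 − 5:30 = 08:11 on Dec 9.
+6 hours 8 minutes → arrive 14:19 UTC on Dec 9.
Flight 2 in UTC: 23:15 − 5:00 = 18:15 on Dec 8.
+2 hours and 10 minutes → arrive 20:25 UTC on Dec 8.
Flight 2 lands earlier by 17 hours 54 minutes.

the second, by 17 hours 54 minutes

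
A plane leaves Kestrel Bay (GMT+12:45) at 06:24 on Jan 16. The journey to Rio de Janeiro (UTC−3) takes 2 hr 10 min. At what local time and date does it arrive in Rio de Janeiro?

16:49 on January 15

Convert departure to UTC: 06:24 − 12:45 = 17:39 UTC on Jan 15.
Add 2 hours and 10 minutes travel time → 19:49 UTC.
Rio de Janeiro is UTC−3:00, so local arrival = 19:49 − 3:00 = 16:49 on Jan 15.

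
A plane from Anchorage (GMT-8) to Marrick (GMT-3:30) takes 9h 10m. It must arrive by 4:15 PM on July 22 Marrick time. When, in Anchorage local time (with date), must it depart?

Target arrival in UTC: 4:15 PM + 3:30 = 7:45 PM on Jul 22.
Subtract 9 hours 10 minutes → departure 10:35 AM UTC on Jul 22.
Anchorage is UTC−8:00: 10:35 AM − 8:00 = 2:35 AM on Jul 22.

2:35 AM on Jul 22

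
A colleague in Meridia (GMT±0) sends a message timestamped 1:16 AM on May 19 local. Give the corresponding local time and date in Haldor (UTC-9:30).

Meridia is UTC+0 so that is 1:16 AM UTC.
Haldor is UTC−9:30: 1:16 AM − 9:30 = 3:46 PM on May 18.

3:46 PM on May 18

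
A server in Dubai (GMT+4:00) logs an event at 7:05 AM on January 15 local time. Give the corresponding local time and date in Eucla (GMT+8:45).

In UTC: 7:05 AM − 4:00 = 3:05 AM on Jan 15.
Eucla is UTC+8:45: 3:05 AM + 8:45 = 11:50 AM on Jan 15.

11:50 AM on January 15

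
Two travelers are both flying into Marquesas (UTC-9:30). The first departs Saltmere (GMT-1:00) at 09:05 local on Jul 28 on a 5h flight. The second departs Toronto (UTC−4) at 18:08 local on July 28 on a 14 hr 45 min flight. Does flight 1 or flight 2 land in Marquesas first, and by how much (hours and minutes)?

the first, by 21 hours 48 minutes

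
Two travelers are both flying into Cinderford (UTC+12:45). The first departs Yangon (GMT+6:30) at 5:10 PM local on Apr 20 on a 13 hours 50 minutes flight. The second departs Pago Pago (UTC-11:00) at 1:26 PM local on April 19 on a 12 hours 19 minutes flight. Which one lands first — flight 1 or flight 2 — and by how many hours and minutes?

the second, by 11 hours 45 minutes

Flight 1 in UTC: 5:10 PM − 6:30 = 10:40 AM on Apr 20.
+13 hours 50 minutes → arrive 12:30 AM UTC on Apr 21.
Flight 2 in UTC: 1:26 PM + 11:00 = 12:26 AM on Apr 20.
+12 hours and 19 minutes → arrive 12:45 PM UTC on Apr 20.
Flight 2 lands earlier by 11 hours 45 minutes.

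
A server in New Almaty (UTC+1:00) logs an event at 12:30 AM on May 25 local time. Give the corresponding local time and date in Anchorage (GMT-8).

3:30 PM on May 24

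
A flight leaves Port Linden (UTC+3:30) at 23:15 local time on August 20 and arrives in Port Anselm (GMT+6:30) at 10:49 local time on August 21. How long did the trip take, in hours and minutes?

8 hours 34 minutes

Port Anselm is 3:00 ahead of Port Linden.
Clock-face elapsed time (ignoring zones) is 11 hours 34 minutes.
Actual elapsed = 11 hours 34 minutes − 3:00 = 8 hours 34 minutes.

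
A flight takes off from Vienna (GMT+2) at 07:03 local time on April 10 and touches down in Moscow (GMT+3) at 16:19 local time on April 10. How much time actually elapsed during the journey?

8 hours 16 minutes

Departure in UTC: 07:03 − 2:00 = 05:03 on Apr 10.
Arrival in UTC: 16:19 − 3:00 = 13:19 on Apr 10.
Elapsed = 13:19 − 05:03 = 8 hours 16 minutes.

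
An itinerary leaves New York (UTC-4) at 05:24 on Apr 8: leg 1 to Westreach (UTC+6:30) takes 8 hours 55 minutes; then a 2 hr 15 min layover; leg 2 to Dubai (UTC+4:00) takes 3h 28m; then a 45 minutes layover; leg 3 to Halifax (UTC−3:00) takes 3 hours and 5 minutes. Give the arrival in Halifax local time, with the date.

Convert departure to UTC: 05:24 + 4:00 = 09:24 UTC on Apr 8.
Add 8 hours and 55 minutes leg 1 → 18:19 UTC.
Add 2 hours and 15 minutes layover in Westreach → 20:34 UTC.
Add 3 hours and 28 minutes leg 2 → 00:02 UTC (Apr 9).
Add 45 minutes layover in Dubai → 00:47 UTC.
Add 3 hours and 5 minutes leg 3 → 03:52 UTC.
Halifax is UTC−3:00, so local arrival = 03:52 − 3:00 = 00:52 on Apr 9.

00:52 on April 9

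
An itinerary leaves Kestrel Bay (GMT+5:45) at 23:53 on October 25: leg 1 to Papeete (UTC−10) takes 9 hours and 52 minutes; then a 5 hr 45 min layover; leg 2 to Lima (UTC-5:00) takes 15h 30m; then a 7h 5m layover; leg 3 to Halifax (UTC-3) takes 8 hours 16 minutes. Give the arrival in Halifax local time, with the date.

13:36 on Oct 27

Convert departure to UTC: 23:53 − 5:45 = 18:08 UTC on Oct 25.
Add 9 hours 52 minutes leg 1 → 04:00 UTC (Oct 26).
Add 5 hours and 45 minutes layover in Papeete → 09:45 UTC.
Add 15 hours 30 minutes leg 2 → 01:15 UTC (Oct 27).
Add 7 hours and 5 minutes layover in Lima → 08:20 UTC.
Add 8 hours 16 minutes leg 3 → 16:36 UTC.
Halifax is UTC−3:00, so local arrival = 16:36 − 3:00 = 13:36 on Oct 27.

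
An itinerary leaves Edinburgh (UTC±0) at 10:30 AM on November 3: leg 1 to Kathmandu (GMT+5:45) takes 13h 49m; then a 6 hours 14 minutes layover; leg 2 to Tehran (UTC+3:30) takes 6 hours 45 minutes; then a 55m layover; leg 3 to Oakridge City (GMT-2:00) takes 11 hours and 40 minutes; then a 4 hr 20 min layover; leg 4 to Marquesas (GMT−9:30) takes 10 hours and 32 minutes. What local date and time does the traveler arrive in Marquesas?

7:15 AM on November 5

Edinburgh is at UTC+0, so departure is already 10:30 AM UTC on Nov 3.
Add 13 hours and 49 minutes leg 1 → 12:19 AM UTC (Nov 4).
Add 6 hours 14 minutes layover in Kathmandu → 6:33 AM UTC.
Add 6 hours 45 minutes leg 2 → 1:18 PM UTC.
Add 55 minutes layover in Tehran → 2:13 PM UTC.
Add 11 hours 40 minutes leg 3 → 1:53 AM UTC (Nov 5).
Add 4 hours and 20 minutes layover in Oakridge City → 6:13 AM UTC.
Add 10 hours and 32 minutes leg 4 → 4:45 PM UTC.
Marquesas is UTC−9:30, so local arrival = 4:45 PM − 9:30 = 7:15 AM on Nov 5.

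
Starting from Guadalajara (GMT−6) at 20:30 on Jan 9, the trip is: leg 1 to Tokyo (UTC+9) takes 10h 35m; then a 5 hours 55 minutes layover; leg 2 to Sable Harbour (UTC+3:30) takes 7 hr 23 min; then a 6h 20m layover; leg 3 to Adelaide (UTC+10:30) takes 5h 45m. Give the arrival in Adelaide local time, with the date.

Convert departure to UTC: 20:30 + 6:00 = 02:30 UTC on Jan 10.
Add 10 hours 35 minutes leg 1 → 13:05 UTC.
Add 5 hours 55 minutes layover in Tokyo → 19:00 UTC.
Add 7 hours and 23 minutes leg 2 → 02:23 UTC (Jan 11).
Add 6 hours and 20 minutes layover in Sable Harbour → 08:43 UTC.
Add 5 hours and 45 minutes leg 3 → 14:28 UTC.
Adelaide is UTC+10:30, so local arrival = 14:28 + 10:30 = 00:58 on Jan 12.

00:58 on January 12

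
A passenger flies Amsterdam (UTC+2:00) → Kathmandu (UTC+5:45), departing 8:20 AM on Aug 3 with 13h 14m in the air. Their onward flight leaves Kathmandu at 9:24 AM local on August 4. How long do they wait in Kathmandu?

8 hours 5 minutes

Convert departure to UTC: 8:20 AM − 2:00 = 6:20 AM UTC on Aug 3.
Add 13 hours and 14 minutes flight time → 7:34 PM UTC.
Kathmandu is UTC+5:45, so local arrival = 7:34 PM + 5:45 = 1:19 AM on Aug 4.
Layover = 9:24 AM − 1:19 AM = 8 hours 5 minutes.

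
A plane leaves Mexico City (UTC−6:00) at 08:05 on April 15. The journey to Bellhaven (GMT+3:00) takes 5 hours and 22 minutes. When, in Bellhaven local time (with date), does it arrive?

Convert departure to UTC: 08:05 + 6:00 = 14:05 UTC on Apr 15.
Add 5 hours and 22 minutes travel time → 19:27 UTC.
Bellhaven is UTC+3:00, so local arrival = 19:27 + 3:00 = 22:27 on Apr 15.

22:27 on April 15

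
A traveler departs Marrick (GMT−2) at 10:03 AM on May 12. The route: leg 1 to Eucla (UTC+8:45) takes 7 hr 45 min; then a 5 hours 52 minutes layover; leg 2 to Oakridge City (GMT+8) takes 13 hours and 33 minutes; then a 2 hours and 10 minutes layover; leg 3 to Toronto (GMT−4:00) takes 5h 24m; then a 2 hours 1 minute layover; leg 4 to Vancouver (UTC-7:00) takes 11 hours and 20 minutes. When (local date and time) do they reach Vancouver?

Convert departure to UTC: 10:03 AM + 2:00 = 12:03 PM UTC on May 12.
Add 7 hours 45 minutes leg 1 → 7:48 PM UTC.
Add 5 hours 52 minutes layover in Eucla → 1:40 AM UTC (May 13).
Add 13 hours and 33 minutes leg 2 → 3:13 PM UTC.
Add 2 hours and 10 minutes layover in Oakridge City → 5:23 PM UTC.
Add 5 hours and 24 minutes leg 3 → 10:47 PM UTC.
Add 2 hours 1 minute layover in Toronto → 12:48 AM UTC (May 14).
Add 11 hours and 20 minutes leg 4 → 12:08 PM UTC.
Vancouver is UTC−7:00, so local arrival = 12:08 PM − 7:00 = 5:08 AM on May 14.

5:08 AM on May 14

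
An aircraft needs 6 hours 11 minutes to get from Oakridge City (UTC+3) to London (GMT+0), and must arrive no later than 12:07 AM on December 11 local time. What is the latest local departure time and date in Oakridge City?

8:56 PM on Dec 10

Target arrival is already UTC: 12:07 AM on Dec 11.
Subtract 6 hours and 11 minutes → departure 5:56 PM UTC on Dec 10.
Oakridge City is UTC+3:00: 5:56 PM + 3:00 = 8:56 PM on Dec 10.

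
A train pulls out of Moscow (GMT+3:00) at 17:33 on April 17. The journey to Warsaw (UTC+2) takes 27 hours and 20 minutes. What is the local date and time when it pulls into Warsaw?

19:53 on Apr 18

Convert departure to UTC: 17:33 − 3:00 = 14:33 UTC on Apr 17.
Add 27 hours 20 minutes travel time → 17:53 UTC (Apr 18).
Warsaw is UTC+2:00, so local arrival = 17:53 + 2:00 = 19:53 on Apr 18.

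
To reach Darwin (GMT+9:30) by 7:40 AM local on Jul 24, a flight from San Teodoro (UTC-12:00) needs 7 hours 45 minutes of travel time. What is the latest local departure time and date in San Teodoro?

2:25 AM on Jul 23

Target arrival in UTC: 7:40 AM − 9:30 = 10:10 PM on Jul 23.
Subtract 7 hours and 45 minutes → departure 2:25 PM UTC on Jul 23.
San Teodoro is UTC−12:00: 2:25 PM − 12:00 = 2:25 AM on Jul 23.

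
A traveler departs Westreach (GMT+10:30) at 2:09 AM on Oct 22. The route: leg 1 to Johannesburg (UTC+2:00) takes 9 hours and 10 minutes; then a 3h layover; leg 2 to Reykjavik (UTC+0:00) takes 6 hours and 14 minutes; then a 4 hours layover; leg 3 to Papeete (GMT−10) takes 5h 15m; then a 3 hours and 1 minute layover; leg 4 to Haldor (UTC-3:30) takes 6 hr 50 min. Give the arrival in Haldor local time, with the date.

Convert departure to UTC: 2:09 AM − 10:30 = 3:39 PM UTC on Oct 21.
Add 9 hours 10 minutes leg 1 → 12:49 AM UTC (Oct 22).
Add 3 hours layover in Johannesburg → 3:49 AM UTC.
Add 6 hours 14 minutes leg 2 → 10:03 AM UTC.
Add 4 hours layover in Reykjavik → 2:03 PM UTC.
Add 5 hours 15 minutes leg 3 → 7:18 PM UTC.
Add 3 hours and 1 minute layover in Papeete → 10:19 PM UTC.
Add 6 hours and 50 minutes leg 4 → 5:09 AM UTC (Oct 23).
Haldor is UTC−3:30, so local arrival = 5:09 AM − 3:30 = 1:39 AM on Oct 23.

1:39 AM on October 23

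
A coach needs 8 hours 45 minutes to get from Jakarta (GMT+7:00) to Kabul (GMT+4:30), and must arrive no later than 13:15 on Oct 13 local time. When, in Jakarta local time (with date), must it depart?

Target arrival in UTC: 13:15 − 4:30 = 08:45 on Oct 13.
Subtract 8 hours 45 minutes → departure 00:00 UTC on Oct 13.
Jakarta is UTC+7:00: 00:00 + 7:00 = 07:00 on Oct 13.

07:00 on October 13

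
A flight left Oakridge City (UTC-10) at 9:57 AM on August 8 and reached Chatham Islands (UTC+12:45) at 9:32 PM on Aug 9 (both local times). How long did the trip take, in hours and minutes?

Departure in UTC: 9:57 AM + 10:00 = 7:57 PM on Aug 8.
Arrival in UTC: 9:32 PM − 12:45 = 8:47 AM on Aug 9.
Elapsed = 8:47 AM − 7:57 PM (+1 day) = 12 hours 50 minutes.

12 hours 50 minutes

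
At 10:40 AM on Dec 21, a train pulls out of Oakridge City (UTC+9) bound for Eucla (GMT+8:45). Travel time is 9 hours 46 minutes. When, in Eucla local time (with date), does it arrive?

Eucla is 0:15 behind Oakridge City.
After 9 hours 46 minutes it is 8:26 PM in Oakridge City.
Shift by the zone difference: 8:26 PM − 0:15 = 8:11 PM on Dec 21 in Eucla.

8:11 PM on December 21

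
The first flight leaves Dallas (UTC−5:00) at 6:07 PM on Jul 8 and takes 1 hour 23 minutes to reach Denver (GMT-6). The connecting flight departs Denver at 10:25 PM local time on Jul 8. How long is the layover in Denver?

3 hours 55 minutes

Convert departure to UTC: 6:07 PM + 5:00 = 11:07 PM UTC on Jul 8.
Add 1 hour 23 minutes flight time → 12:30 AM UTC (Jul 9).
Denver is UTC−6:00, so local arrival = 12:30 AM − 6:00 = 6:30 PM on Jul 8.
Layover = 10:25 PM − 6:30 PM = 3 hours 55 minutes.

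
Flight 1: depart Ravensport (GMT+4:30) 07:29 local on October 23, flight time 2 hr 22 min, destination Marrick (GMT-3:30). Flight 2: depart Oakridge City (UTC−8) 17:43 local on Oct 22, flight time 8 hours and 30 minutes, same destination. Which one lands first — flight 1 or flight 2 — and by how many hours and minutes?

the first, by 4 hours 52 minutes

Flight 1 in UTC: 07:29 − 4:30 = 02:59 on Oct 23.
+2 hours 22 minutes → arrive 05:21 UTC on Oct 23.
Flight 2 in UTC: 17:43 + 8:00 = 01:43 on Oct 23.
+8 hours 30 minutes → arrive 10:13 UTC on Oct 23.
Flight 1 lands earlier by 4 hours 52 minutes.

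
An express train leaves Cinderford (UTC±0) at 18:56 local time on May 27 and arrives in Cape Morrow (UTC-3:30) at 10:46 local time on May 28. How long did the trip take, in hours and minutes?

19 hours 20 minutes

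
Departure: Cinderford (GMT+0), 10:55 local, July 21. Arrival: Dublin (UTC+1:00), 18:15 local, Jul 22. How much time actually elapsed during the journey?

30 hours 20 minutes

Dublin is 1:00 ahead of Cinderford.
Clock-face elapsed time (ignoring zones) is 31 hours 20 minutes.
Actual elapsed = 31 hours 20 minutes − 1:00 = 30 hours 20 minutes.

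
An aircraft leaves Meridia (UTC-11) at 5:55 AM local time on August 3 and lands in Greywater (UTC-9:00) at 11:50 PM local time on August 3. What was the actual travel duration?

Departure in UTC: 5:55 AM + 11:00 = 4:55 PM on Aug 3.
Arrival in UTC: 11:50 PM + 9:00 = 8:50 AM on Aug 4.
Elapsed = 8:50 AM − 4:55 PM (+1 day) = 15 hours 55 minutes.

15 hours 55 minutes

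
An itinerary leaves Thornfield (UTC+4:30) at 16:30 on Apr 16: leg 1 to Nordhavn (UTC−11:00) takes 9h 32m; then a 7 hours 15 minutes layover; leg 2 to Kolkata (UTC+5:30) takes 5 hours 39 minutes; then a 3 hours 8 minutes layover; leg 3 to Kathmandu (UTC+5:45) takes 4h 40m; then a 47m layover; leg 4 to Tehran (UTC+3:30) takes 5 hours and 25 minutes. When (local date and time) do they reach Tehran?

Convert departure to UTC: 16:30 − 4:30 = 12:00 UTC on Apr 16.
Add 9 hours and 32 minutes leg 1 → 21:32 UTC.
Add 7 hours 15 minutes layover in Nordhavn → 04:47 UTC (Apr 17).
Add 5 hours 39 minutes leg 2 → 10:26 UTC.
Add 3 hours and 8 minutes layover in Kolkata → 13:34 UTC.
Add 4 hours and 40 minutes leg 3 → 18:14 UTC.
Add 47 minutes layover in Kathmandu → 19:01 UTC.
Add 5 hours 25 minutes leg 4 → 00:26 UTC (Apr 18).
Tehran is UTC+3:30, so local arrival = 00:26 + 3:30 = 03:56 on Apr 18.

03:56 on Apr 18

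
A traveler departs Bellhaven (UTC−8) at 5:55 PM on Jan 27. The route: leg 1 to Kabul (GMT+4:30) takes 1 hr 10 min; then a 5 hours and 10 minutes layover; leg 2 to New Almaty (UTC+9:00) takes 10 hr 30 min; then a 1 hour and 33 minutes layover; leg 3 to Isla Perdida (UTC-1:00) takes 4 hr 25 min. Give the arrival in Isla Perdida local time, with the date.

11:43 PM on January 28

Convert departure to UTC: 5:55 PM + 8:00 = 1:55 AM UTC on Jan 28.
Add 1 hour 10 minutes leg 1 → 3:05 AM UTC.
Add 5 hours 10 minutes layover in Kabul → 8:15 AM UTC.
Add 10 hours and 30 minutes leg 2 → 6:45 PM UTC.
Add 1 hour and 33 minutes layover in New Almaty → 8:18 PM UTC.
Add 4 hours and 25 minutes leg 3 → 12:43 AM UTC (Jan 29).
Isla Perdida is UTC−1:00, so local arrival = 12:43 AM − 1:00 = 11:43 PM on Jan 28.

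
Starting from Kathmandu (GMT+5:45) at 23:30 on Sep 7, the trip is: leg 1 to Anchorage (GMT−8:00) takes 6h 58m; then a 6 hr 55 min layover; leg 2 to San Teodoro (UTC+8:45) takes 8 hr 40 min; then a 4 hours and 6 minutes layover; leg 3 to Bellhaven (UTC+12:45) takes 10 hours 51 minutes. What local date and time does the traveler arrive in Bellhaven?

20:00 on Sep 9

Convert departure to UTC: 23:30 − 5:45 = 17:45 UTC on Sep 7.
Add 6 hours 58 minutes leg 1 → 00:43 UTC (Sep 8).
Add 6 hours 55 minutes layover in Anchorage → 07:38 UTC.
Add 8 hours and 40 minutes leg 2 → 16:18 UTC.
Add 4 hours and 6 minutes layover in San Teodoro → 20:24 UTC.
Add 10 hours 51 minutes leg 3 → 07:15 UTC (Sep 9).
Bellhaven is UTC+12:45, so local arrival = 07:15 + 12:45 = 20:00 on Sep 9.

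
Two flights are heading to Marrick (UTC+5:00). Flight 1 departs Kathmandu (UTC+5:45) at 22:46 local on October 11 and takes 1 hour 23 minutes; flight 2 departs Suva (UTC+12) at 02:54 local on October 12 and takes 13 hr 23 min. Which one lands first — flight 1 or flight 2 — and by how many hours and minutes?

the first, by 9 hours 53 minutes

Flight 1 in UTC: 22:46 − 5:45 = 17:01 on Oct 11.
+1 hour and 23 minutes → arrive 18:24 UTC on Oct 11.
Flight 2 in UTC: 02:54 − 12:00 = 14:54 on Oct 11.
+13 hours 23 minutes → arrive 04:17 UTC on Oct 12.
Flight 1 lands earlier by 9 hours 53 minutes.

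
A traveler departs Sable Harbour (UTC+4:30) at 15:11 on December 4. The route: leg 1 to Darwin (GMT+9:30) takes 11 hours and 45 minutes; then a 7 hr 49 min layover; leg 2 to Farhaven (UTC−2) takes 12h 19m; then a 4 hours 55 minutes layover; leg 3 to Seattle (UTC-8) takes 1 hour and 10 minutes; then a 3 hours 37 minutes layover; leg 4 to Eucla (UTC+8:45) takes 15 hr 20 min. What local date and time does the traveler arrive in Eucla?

Convert departure to UTC: 15:11 − 4:30 = 10:41 UTC on Dec 4.
Add 11 hours and 45 minutes leg 1 → 22:26 UTC.
Add 7 hours 49 minutes layover in Darwin → 06:15 UTC (Dec 5).
Add 12 hours 19 minutes leg 2 → 18:34 UTC.
Add 4 hours and 55 minutes layover in Farhaven → 23:29 UTC.
Add 1 hour 10 minutes leg 3 → 00:39 UTC (Dec 6).
Add 3 hours and 37 minutes layover in Seattle → 04:16 UTC.
Add 15 hours and 20 minutes leg 4 → 19:36 UTC.
Eucla is UTC+8:45, so local arrival = 19:36 + 8:45 = 04:21 on Dec 7.

04:21 on December 7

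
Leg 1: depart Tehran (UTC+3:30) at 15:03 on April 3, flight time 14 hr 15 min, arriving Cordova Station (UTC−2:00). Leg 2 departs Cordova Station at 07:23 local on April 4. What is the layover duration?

Convert departure to UTC: 15:03 − 3:30 = 11:33 UTC on Apr 3.
Add 14 hours and 15 minutes flight time → 01:48 UTC (Apr 4).
Cordova Station is UTC−2:00, so local arrival = 01:48 − 2:00 = 23:48 on Apr 3.
Layover = 07:23 − 23:48 (+1 day) = 7 hours 35 minutes.

7 hours 35 minutes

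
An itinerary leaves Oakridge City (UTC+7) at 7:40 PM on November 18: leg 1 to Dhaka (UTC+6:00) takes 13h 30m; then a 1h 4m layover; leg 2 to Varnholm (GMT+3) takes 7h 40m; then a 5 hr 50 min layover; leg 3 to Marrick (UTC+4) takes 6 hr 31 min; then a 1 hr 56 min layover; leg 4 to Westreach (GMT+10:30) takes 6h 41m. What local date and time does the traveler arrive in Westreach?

Convert departure to UTC: 7:40 PM − 7:00 = 12:40 PM UTC on Nov 18.
Add 13 hours and 30 minutes leg 1 → 2:10 AM UTC (Nov 19).
Add 1 hour and 4 minutes layover in Dhaka → 3:14 AM UTC.
Add 7 hours 40 minutes leg 2 → 10:54 AM UTC.
Add 5 hours 50 minutes layover in Varnholm → 4:44 PM UTC.
Add 6 hours 31 minutes leg 3 → 11:15 PM UTC.
Add 1 hour 56 minutes layover in Marrick → 1:11 AM UTC (Nov 20).
Add 6 hours 41 minutes leg 4 → 7:52 AM UTC.
Westreach is UTC+10:30, so local arrival = 7:52 AM + 10:30 = 6:22 PM on Nov 20.

6:22 PM on Nov 20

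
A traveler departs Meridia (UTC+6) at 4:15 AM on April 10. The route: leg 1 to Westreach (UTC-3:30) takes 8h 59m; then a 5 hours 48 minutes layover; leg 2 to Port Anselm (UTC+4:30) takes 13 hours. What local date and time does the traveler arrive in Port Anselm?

6:32 AM on April 11

Convert departure to UTC: 4:15 AM − 6:00 = 10:15 PM UTC on Apr 9.
Add 8 hours and 59 minutes leg 1 → 7:14 AM UTC (Apr 10).
Add 5 hours 48 minutes layover in Westreach → 1:02 PM UTC.
Add 13 hours leg 2 → 2:02 AM UTC (Apr 11).
Port Anselm is UTC+4:30, so local arrival = 2:02 AM + 4:30 = 6:32 AM on Apr 11.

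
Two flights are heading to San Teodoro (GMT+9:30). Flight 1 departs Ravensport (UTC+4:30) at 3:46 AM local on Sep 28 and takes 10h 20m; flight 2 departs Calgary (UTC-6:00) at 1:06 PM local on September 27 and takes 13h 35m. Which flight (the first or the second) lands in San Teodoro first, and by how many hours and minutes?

the second, by 55 minutes

Flight 1 in UTC: 3:46 AM − 4:30 = 11:16 PM on Sep 27.
+10 hours and 20 minutes → arrive 9:36 AM UTC on Sep 28.
Flight 2 in UTC: 1:06 PM + 6:00 = 7:06 PM on Sep 27.
+13 hours 35 minutes → arrive 8:41 AM UTC on Sep 28.
Flight 2 lands earlier by 55 minutes.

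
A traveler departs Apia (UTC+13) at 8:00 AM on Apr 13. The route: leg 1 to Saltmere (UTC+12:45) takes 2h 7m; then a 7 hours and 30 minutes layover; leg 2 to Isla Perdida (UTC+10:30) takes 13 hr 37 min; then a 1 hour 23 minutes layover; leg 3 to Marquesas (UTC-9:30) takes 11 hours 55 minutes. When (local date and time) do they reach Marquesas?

Convert departure to UTC: 8:00 AM − 13:00 = 7:00 PM UTC on Apr 12.
Add 2 hours and 7 minutes leg 1 → 9:07 PM UTC.
Add 7 hours 30 minutes layover in Saltmere → 4:37 AM UTC (Apr 13).
Add 13 hours 37 minutes leg 2 → 6:14 PM UTC.
Add 1 hour 23 minutes layover in Isla Perdida → 7:37 PM UTC.
Add 11 hours and 55 minutes leg 3 → 7:32 AM UTC (Apr 14).
Marquesas is UTC−9:30, so local arrival = 7:32 AM − 9:30 = 10:02 PM on Apr 13.

10:02 PM on Apr 13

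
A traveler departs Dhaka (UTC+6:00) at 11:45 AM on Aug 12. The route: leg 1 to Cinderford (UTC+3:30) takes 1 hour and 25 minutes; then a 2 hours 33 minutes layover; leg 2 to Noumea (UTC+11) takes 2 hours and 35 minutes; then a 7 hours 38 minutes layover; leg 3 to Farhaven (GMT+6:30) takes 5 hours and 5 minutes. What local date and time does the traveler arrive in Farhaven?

7:31 AM on Aug 13

Convert departure to UTC: 11:45 AM − 6:00 = 5:45 AM UTC on Aug 12.
Add 1 hour and 25 minutes leg 1 → 7:10 AM UTC.
Add 2 hours and 33 minutes layover in Cinderford → 9:43 AM UTC.
Add 2 hours 35 minutes leg 2 → 12:18 PM UTC.
Add 7 hours 38 minutes layover in Noumea → 7:56 PM UTC.
Add 5 hours and 5 minutes leg 3 → 1:01 AM UTC (Aug 13).
Farhaven is UTC+6:30, so local arrival = 1:01 AM + 6:30 = 7:31 AM on Aug 13.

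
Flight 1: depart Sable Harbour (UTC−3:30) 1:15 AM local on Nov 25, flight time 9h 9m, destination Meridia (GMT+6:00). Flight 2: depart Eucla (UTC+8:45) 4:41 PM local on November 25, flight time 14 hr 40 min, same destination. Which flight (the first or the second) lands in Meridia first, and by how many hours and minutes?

Flight 1 in UTC: 1:15 AM + 3:30 = 4:45 AM on Nov 25.
+9 hours and 9 minutes → arrive 1:54 PM UTC on Nov 25.
Flight 2 in UTC: 4:41 PM − 8:45 = 7:56 AM on Nov 25.
+14 hours and 40 minutes → arrive 10:36 PM UTC on Nov 25.
Flight 1 lands earlier by 8 hours 42 minutes.

the first, by 8 hours 42 minutes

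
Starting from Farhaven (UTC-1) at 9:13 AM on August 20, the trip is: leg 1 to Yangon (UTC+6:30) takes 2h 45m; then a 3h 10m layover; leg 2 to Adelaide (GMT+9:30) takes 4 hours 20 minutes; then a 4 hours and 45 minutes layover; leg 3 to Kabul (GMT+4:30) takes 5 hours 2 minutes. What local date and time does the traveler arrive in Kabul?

Convert departure to UTC: 9:13 AM + 1:00 = 10:13 AM UTC on Aug 20.
Add 2 hours and 45 minutes leg 1 → 12:58 PM UTC.
Add 3 hours and 10 minutes layover in Yangon → 4:08 PM UTC.
Add 4 hours 20 minutes leg 2 → 8:28 PM UTC.
Add 4 hours and 45 minutes layover in Adelaide → 1:13 AM UTC (Aug 21).
Add 5 hours and 2 minutes leg 3 → 6:15 AM UTC.
Kabul is UTC+4:30, so local arrival = 6:15 AM + 4:30 = 10:45 AM on Aug 21.

10:45 AM on August 21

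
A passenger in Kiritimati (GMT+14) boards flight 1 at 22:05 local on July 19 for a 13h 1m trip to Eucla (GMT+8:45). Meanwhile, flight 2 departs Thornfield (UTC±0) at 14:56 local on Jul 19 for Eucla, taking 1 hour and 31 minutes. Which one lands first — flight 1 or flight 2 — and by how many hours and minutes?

Flight 1 in UTC: 22:05 − 14:00 = 08:05 on Jul 19.
+13 hours and 1 minute → arrive 21:06 UTC on Jul 19.
Flight 2 departs at 14:56 UTC (Jul 19).
+1 hour and 31 minutes → arrive 16:27 UTC on Jul 19.
Flight 2 lands earlier by 4 hours 39 minutes.

the second, by 4 hours 39 minutes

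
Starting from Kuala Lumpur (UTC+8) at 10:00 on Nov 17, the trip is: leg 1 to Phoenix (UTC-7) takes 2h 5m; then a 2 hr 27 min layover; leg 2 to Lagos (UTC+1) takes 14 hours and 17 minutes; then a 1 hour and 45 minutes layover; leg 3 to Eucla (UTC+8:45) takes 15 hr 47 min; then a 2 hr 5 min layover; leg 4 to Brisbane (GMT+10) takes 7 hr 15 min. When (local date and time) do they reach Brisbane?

09:41 on November 19

Convert departure to UTC: 10:00 − 8:00 = 02:00 UTC on Nov 17.
Add 2 hours 5 minutes leg 1 → 04:05 UTC.
Add 2 hours 27 minutes layover in Phoenix → 06:32 UTC.
Add 14 hours and 17 minutes leg 2 → 20:49 UTC.
Add 1 hour and 45 minutes layover in Lagos → 22:34 UTC.
Add 15 hours and 47 minutes leg 3 → 14:21 UTC (Nov 18).
Add 2 hours 5 minutes layover in Eucla → 16:26 UTC.
Add 7 hours and 15 minutes leg 4 → 23:41 UTC.
Brisbane is UTC+10:00, so local arrival = 23:41 + 10:00 = 09:41 on Nov 19.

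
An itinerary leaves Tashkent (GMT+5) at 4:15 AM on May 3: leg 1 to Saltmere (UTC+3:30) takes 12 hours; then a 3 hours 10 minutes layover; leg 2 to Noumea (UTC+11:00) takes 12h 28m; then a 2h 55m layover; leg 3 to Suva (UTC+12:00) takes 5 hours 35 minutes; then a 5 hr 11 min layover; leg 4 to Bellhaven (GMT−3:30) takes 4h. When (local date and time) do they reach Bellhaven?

Convert departure to UTC: 4:15 AM − 5:00 = 11:15 PM UTC on May 2.
Add 12 hours leg 1 → 11:15 AM UTC (May 3).
Add 3 hours and 10 minutes layover in Saltmere → 2:25 PM UTC.
Add 12 hours and 28 minutes leg 2 → 2:53 AM UTC (May 4).
Add 2 hours and 55 minutes layover in Noumea → 5:48 AM UTC.
Add 5 hours 35 minutes leg 3 → 11:23 AM UTC.
Add 5 hours and 11 minutes layover in Suva → 4:34 PM UTC.
Add 4 hours leg 4 → 8:34 PM UTC.
Bellhaven is UTC−3:30, so local arrival = 8:34 PM − 3:30 = 5:04 PM on May 4.

5:04 PM on May 4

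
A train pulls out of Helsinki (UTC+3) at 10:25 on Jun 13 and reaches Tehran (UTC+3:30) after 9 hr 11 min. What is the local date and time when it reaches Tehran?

Convert departure to UTC: 10:25 − 3:00 = 07:25 UTC on Jun 13.
Add 9 hours and 11 minutes travel time → 16:36 UTC.
Tehran is UTC+3:30, so local arrival = 16:36 + 3:30 = 20:06 on Jun 13.

20:06 on Jun 13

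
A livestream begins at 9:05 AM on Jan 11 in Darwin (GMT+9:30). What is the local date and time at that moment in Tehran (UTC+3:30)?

3:05 AM on January 11

Tehran is 6:00 behind Darwin.
Shift by the zone difference: 9:05 AM − 6:00 = 3:05 AM on Jan 11 in Tehran.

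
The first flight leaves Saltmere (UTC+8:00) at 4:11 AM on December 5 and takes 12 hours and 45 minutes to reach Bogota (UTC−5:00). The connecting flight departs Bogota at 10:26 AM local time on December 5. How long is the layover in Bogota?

Convert departure to UTC: 4:11 AM − 8:00 = 8:11 PM UTC on Dec 4.
Add 12 hours and 45 minutes flight time → 8:56 AM UTC (Dec 5).
Bogota is UTC−5:00, so local arrival = 8:56 AM − 5:00 = 3:56 AM on Dec 5.
Layover = 10:26 AM − 3:56 AM = 6 hours 30 minutes.

6 hours 30 minutes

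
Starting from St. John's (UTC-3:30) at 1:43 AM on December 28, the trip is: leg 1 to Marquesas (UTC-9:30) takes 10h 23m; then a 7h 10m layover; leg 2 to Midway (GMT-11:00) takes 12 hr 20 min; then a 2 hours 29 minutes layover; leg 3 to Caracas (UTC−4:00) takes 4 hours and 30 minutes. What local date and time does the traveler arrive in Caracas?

Convert departure to UTC: 1:43 AM + 3:30 = 5:13 AM UTC on Dec 28.
Add 10 hours 23 minutes leg 1 → 3:36 PM UTC.
Add 7 hours and 10 minutes layover in Marquesas → 10:46 PM UTC.
Add 12 hours 20 minutes leg 2 → 11:06 AM UTC (Dec 29).
Add 2 hours 29 minutes layover in Midway → 1:35 PM UTC.
Add 4 hours 30 minutes leg 3 → 6:05 PM UTC.
Caracas is UTC−4:00, so local arrival = 6:05 PM − 4:00 = 2:05 PM on Dec 29.

2:05 PM on December 29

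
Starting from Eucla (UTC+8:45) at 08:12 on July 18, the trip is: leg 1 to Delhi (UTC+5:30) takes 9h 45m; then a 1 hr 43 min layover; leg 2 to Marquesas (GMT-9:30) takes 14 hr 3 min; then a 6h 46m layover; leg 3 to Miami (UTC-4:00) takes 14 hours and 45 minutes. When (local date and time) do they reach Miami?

18:29 on July 19

Convert departure to UTC: 08:12 − 8:45 = 23:27 UTC on Jul 17.
Add 9 hours and 45 minutes leg 1 → 09:12 UTC (Jul 18).
Add 1 hour and 43 minutes layover in Delhi → 10:55 UTC.
Add 14 hours 3 minutes leg 2 → 00:58 UTC (Jul 19).
Add 6 hours and 46 minutes layover in Marquesas → 07:44 UTC.
Add 14 hours and 45 minutes leg 3 → 22:29 UTC.
Miami is UTC−4:00, so local arrival = 22:29 − 4:00 = 18:29 on Jul 19.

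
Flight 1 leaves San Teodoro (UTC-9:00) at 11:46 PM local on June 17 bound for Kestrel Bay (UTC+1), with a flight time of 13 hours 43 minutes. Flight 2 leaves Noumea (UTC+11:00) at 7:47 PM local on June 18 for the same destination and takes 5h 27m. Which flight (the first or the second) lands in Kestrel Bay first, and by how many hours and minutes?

Flight 1 in UTC: 11:46 PM + 9:00 = 8:46 AM on Jun 18.
+13 hours and 43 minutes → arrive 10:29 PM UTC on Jun 18.
Flight 2 in UTC: 7:47 PM − 11:00 = 8:47 AM on Jun 18.
+5 hours and 27 minutes → arrive 2:14 PM UTC on Jun 18.
Flight 2 lands earlier by 8 hours 15 minutes.

the second, by 8 hours 15 minutes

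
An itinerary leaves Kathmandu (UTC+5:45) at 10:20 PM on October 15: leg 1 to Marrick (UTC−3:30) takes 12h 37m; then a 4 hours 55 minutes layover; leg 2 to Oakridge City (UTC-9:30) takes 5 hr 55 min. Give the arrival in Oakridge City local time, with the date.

6:32 AM on Oct 16

Convert departure to UTC: 10:20 PM − 5:45 = 4:35 PM UTC on Oct 15.
Add 12 hours 37 minutes leg 1 → 5:12 AM UTC (Oct 16).
Add 4 hours 55 minutes layover in Marrick → 10:07 AM UTC.
Add 5 hours 55 minutes leg 2 → 4:02 PM UTC.
Oakridge City is UTC−9:30, so local arrival = 4:02 PM − 9:30 = 6:32 AM on Oct 16.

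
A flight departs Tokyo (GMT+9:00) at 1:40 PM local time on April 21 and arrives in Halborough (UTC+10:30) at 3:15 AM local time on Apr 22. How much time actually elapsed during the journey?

Departure in UTC: 1:40 PM − 9:00 = 4:40 AM on Apr 21.
Arrival in UTC: 3:15 AM − 10:30 = 4:45 PM on Apr 21.
Elapsed = 4:45 PM − 4:40 AM = 12 hours 5 minutes.

12 hours 5 minutes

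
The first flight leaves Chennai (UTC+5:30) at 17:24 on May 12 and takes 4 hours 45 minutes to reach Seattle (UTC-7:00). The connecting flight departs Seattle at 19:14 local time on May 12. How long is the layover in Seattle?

9 hours 35 minutes

Convert departure to UTC: 17:24 − 5:30 = 11:54 UTC on May 12.
Add 4 hours and 45 minutes flight time → 16:39 UTC.
Seattle is UTC−7:00, so local arrival = 16:39 − 7:00 = 09:39 on May 12.
Layover = 19:14 − 09:39 = 9 hours 35 minutes.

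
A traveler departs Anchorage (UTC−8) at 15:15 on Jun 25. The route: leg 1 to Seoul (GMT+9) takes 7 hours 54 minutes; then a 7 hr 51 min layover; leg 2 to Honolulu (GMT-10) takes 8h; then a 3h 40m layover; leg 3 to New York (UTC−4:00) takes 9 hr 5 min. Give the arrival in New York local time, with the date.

07:45 on June 27

Convert departure to UTC: 15:15 + 8:00 = 23:15 UTC on Jun 25.
Add 7 hours and 54 minutes leg 1 → 07:09 UTC (Jun 26).
Add 7 hours and 51 minutes layover in Seoul → 15:00 UTC.
Add 8 hours leg 2 → 23:00 UTC.
Add 3 hours and 40 minutes layover in Honolulu → 02:40 UTC (Jun 27).
Add 9 hours 5 minutes leg 3 → 11:45 UTC.
New York is UTC−4:00, so local arrival = 11:45 − 4:00 = 07:45 on Jun 27.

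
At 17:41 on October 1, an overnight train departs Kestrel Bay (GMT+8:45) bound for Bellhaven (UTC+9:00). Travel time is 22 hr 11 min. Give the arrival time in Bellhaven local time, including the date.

16:07 on October 2

Bellhaven is 0:15 ahead of Kestrel Bay.
After 22 hours and 11 minutes it is 15:52 (Oct 2) in Kestrel Bay.
Shift by the zone difference: 15:52 + 0:15 = 16:07 on Oct 2 in Bellhaven.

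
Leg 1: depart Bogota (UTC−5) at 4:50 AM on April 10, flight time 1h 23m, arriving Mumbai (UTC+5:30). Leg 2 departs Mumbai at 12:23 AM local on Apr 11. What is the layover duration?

7 hours 40 minutes

Convert departure to UTC: 4:50 AM + 5:00 = 9:50 AM UTC on Apr 10.
Add 1 hour and 23 minutes flight time → 11:13 AM UTC.
Mumbai is UTC+5:30, so local arrival = 11:13 AM + 5:30 = 4:43 PM on Apr 10.
Layover = 12:23 AM − 4:43 PM (+1 day) = 7 hours 40 minutes.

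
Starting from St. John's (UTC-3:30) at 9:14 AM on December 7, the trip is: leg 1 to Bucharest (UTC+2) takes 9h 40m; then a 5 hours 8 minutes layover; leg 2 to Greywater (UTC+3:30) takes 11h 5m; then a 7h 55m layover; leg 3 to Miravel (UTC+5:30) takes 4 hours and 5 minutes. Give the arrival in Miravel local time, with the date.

Convert departure to UTC: 9:14 AM + 3:30 = 12:44 PM UTC on Dec 7.
Add 9 hours and 40 minutes leg 1 → 10:24 PM UTC.
Add 5 hours 8 minutes layover in Bucharest → 3:32 AM UTC (Dec 8).
Add 11 hours 5 minutes leg 2 → 2:37 PM UTC.
Add 7 hours and 55 minutes layover in Greywater → 10:32 PM UTC.
Add 4 hours and 5 minutes leg 3 → 2:37 AM UTC (Dec 9).
Miravel is UTC+5:30, so local arrival = 2:37 AM + 5:30 = 8:07 AM on Dec 9.

8:07 AM on December 9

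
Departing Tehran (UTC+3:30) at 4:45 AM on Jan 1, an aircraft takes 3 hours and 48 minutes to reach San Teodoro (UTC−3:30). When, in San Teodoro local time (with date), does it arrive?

1:33 AM on Jan 1

Convert departure to UTC: 4:45 AM − 3:30 = 1:15 AM UTC on Jan 1.
Add 3 hours and 48 minutes travel time → 5:03 AM UTC.
San Teodoro is UTC−3:30, so local arrival = 5:03 AM − 3:30 = 1:33 AM on Jan 1.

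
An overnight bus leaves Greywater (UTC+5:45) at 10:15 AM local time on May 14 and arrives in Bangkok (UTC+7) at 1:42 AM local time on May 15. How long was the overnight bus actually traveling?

14 hours 12 minutes

Departure in UTC: 10:15 AM − 5:45 = 4:30 AM on May 14.
Arrival in UTC: 1:42 AM − 7:00 = 6:42 PM on May 14.
Elapsed = 6:42 PM − 4:30 AM = 14 hours 12 minutes.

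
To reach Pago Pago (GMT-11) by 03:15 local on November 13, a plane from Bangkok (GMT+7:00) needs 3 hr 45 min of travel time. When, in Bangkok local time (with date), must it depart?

Target arrival in UTC: 03:15 + 11:00 = 14:15 on Nov 13.
Subtract 3 hours and 45 minutes → departure 10:30 UTC on Nov 13.
Bangkok is UTC+7:00: 10:30 + 7:00 = 17:30 on Nov 13.

17:30 on November 13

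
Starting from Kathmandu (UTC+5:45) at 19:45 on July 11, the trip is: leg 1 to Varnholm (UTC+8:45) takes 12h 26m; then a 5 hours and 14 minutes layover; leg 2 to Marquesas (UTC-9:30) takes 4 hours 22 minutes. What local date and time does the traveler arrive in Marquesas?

02:32 on Jul 12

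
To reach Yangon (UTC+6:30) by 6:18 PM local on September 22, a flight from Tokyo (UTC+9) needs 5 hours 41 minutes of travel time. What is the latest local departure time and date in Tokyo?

3:07 PM on Sep 22

Target arrival in UTC: 6:18 PM − 6:30 = 11:48 AM on Sep 22.
Subtract 5 hours and 41 minutes → departure 6:07 AM UTC on Sep 22.
Tokyo is UTC+9:00: 6:07 AM + 9:00 = 3:07 PM on Sep 22.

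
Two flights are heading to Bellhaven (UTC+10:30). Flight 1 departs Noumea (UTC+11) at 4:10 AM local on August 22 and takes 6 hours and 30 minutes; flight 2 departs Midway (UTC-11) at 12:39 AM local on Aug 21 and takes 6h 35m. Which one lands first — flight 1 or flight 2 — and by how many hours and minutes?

the second, by 5 hours 26 minutes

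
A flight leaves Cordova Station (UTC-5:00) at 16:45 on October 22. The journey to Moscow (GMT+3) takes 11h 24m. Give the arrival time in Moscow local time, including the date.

12:09 on Oct 23

Convert departure to UTC: 16:45 + 5:00 = 21:45 UTC on Oct 22.
Add 11 hours 24 minutes travel time → 09:09 UTC (Oct 23).
Moscow is UTC+3:00, so local arrival = 09:09 + 3:00 = 12:09 on Oct 23.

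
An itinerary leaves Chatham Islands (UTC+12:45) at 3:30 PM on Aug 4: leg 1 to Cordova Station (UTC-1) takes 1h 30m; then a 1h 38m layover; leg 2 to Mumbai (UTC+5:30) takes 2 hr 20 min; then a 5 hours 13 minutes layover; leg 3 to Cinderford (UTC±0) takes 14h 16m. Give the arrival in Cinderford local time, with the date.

Convert departure to UTC: 3:30 PM − 12:45 = 2:45 AM UTC on Aug 4.
Add 1 hour 30 minutes leg 1 → 4:15 AM UTC.
Add 1 hour and 38 minutes layover in Cordova Station → 5:53 AM UTC.
Add 2 hours 20 minutes leg 2 → 8:13 AM UTC.
Add 5 hours and 13 minutes layover in Mumbai → 1:26 PM UTC.
Add 14 hours 16 minutes leg 3 → 3:42 AM UTC (Aug 5).
Cinderford is UTC+0, so local arrival is the same: 3:42 AM on Aug 5.

3:42 AM on August 5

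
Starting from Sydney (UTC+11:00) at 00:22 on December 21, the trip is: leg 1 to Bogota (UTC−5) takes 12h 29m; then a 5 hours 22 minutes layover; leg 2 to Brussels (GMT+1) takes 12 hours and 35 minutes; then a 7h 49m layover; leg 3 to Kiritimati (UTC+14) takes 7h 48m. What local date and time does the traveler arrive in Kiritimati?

Convert departure to UTC: 00:22 − 11:00 = 13:22 UTC on Dec 20.
Add 12 hours and 29 minutes leg 1 → 01:51 UTC (Dec 21).
Add 5 hours and 22 minutes layover in Bogota → 07:13 UTC.
Add 12 hours 35 minutes leg 2 → 19:48 UTC.
Add 7 hours 49 minutes layover in Brussels → 03:37 UTC (Dec 22).
Add 7 hours 48 minutes leg 3 → 11:25 UTC.
Kiritimati is UTC+14:00, so local arrival = 11:25 + 14:00 = 01:25 on Dec 23.

01:25 on December 23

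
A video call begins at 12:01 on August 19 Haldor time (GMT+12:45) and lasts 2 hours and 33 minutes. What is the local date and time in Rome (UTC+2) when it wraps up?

03:49 on Aug 19

Rome is 10:45 behind Haldor.
After 2 hours 33 minutes it is 14:34 in Haldor.
Shift by the zone difference: 14:34 − 10:45 = 03:49 on Aug 19 in Rome.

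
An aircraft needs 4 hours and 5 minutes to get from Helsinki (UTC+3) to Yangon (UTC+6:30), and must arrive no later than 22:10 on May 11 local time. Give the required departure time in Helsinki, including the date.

Target arrival in UTC: 22:10 − 6:30 = 15:40 on May 11.
Subtract 4 hours 5 minutes → departure 11:35 UTC on May 11.
Helsinki is UTC+3:00: 11:35 + 3:00 = 14:35 on May 11.

14:35 on May 11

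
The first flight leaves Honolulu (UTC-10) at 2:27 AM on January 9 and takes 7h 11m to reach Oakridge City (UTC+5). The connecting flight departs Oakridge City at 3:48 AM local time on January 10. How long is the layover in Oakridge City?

3 hours 10 minutes

Convert departure to UTC: 2:27 AM + 10:00 = 12:27 PM UTC on Jan 9.
Add 7 hours 11 minutes flight time → 7:38 PM UTC.
Oakridge City is UTC+5:00, so local arrival = 7:38 PM + 5:00 = 12:38 AM on Jan 10.
Layover = 3:48 AM − 12:38 AM = 3 hours 10 minutes.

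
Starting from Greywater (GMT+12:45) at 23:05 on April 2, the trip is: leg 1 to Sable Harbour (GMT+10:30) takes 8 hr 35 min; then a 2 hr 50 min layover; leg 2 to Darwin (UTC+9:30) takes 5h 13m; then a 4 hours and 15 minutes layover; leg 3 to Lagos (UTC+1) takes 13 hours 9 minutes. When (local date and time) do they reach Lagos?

Convert departure to UTC: 23:05 − 12:45 = 10:20 UTC on Apr 2.
Add 8 hours 35 minutes leg 1 → 18:55 UTC.
Add 2 hours 50 minutes layover in Sable Harbour → 21:45 UTC.
Add 5 hours and 13 minutes leg 2 → 02:58 UTC (Apr 3).
Add 4 hours 15 minutes layover in Darwin → 07:13 UTC.
Add 13 hours 9 minutes leg 3 → 20:22 UTC.
Lagos is UTC+1:00, so local arrival = 20:22 + 1:00 = 21:22 on Apr 3.

21:22 on April 3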